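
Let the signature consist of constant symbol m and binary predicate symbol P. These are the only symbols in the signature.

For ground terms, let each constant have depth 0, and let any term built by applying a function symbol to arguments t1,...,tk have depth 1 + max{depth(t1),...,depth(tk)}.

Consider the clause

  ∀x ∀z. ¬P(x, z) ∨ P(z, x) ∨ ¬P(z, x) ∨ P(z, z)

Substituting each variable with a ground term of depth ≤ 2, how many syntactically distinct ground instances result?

1

Ground terms of depth ≤ 2:
  With no function symbols every ground term is a constant, so there is exactly 1 ground term at every depth bound.
  N_0 = 1
  N_1 = 1
  N_2 = 1
  Explicitly: m.
So there is exactly 1 ground term available for substitution.
The clause has 2 distinct variables (x, z), each appearing in the body. In the free term algebra distinct substitutions yield syntactically distinct ground instances.
Number of ground instances = 1^2 = 1.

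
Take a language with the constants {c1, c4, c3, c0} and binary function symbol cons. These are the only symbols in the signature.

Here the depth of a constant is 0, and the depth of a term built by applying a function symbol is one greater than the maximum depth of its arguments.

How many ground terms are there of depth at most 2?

If N_k denotes the number of depth-≤k ground terms, the 4 constants give N_0 = 4, and each function symbol of arity r contributes N_{k-1}^r new terms at level k: N_k = 4 + N_{k-1}^2.
N_0 = 4
N_1 = 4 + 4^2 = 20
N_2 = 4 + 20^2 = 404

404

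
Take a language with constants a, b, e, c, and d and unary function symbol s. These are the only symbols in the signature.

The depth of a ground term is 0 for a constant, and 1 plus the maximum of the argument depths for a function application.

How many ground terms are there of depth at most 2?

15

Let N_k = |{terms of depth ≤ k}|. Then N_0 = 5 and N_k = 5 + N_{k-1} for k ≥ 1 (one summand per function symbol, arity giving the exponent).
N_0 = 5
N_1 = 5 + 5 = 10
N_2 = 5 + 10 = 15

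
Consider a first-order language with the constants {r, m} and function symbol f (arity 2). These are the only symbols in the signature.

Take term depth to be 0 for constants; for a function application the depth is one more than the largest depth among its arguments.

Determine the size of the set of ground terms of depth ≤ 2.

If N_k denotes the number of depth-≤k ground terms, the 2 constants give N_0 = 2, and each function symbol of arity r contributes N_{k-1}^r new terms at level k: N_k = 2 + N_{k-1}^2.
N_0 = 2
N_1 = 2 + 2^2 = 6
N_2 = 2 + 6^2 = 38

38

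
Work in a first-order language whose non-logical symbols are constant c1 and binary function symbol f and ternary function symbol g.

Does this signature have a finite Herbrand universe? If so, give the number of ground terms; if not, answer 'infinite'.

infinite

The signature has at least one function symbol (f, arity 2) and at least one constant (c1).
Iterating f gives infinitely many distinct ground terms: c1, f(c1, c1), f(f(c1, c1), f(c1, c1)), ...
So the Herbrand universe is infinite.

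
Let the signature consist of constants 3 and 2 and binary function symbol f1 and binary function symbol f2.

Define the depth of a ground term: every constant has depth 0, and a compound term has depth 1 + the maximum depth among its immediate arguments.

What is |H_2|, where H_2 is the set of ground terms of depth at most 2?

If N_k denotes the number of depth-≤k ground terms, the 2 constants give N_0 = 2, and each function symbol of arity r contributes N_{k-1}^r new terms at level k: N_k = 2 + N_{k-1}^2 + N_{k-1}^2.
N_0 = 2
N_1 = 2 + 2^2 + 2^2 = 10
N_2 = 2 + 10^2 + 10^2 = 202

202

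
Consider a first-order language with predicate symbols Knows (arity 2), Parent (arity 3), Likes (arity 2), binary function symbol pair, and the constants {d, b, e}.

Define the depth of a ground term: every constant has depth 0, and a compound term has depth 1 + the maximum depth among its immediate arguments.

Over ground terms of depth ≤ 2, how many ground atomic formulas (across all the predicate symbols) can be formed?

First count ground terms of depth ≤ 2.
If N_k denotes the number of depth-≤k ground terms, the 3 constants give N_0 = 3, and each function symbol of arity r contributes N_{k-1}^r new terms at level k: N_k = 3 + N_{k-1}^2.
N_0 = 3
N_1 = 3 + 3^2 = 12
N_2 = 3 + 12^2 = 147
So |H| = 147.
Ground atoms are formed by filling each argument slot of a predicate with a term from H, so an r-ary predicate gives |H|^r atoms:
  Knows: 147^2 = 21609;  Parent: 147^3 = 3176523;  Likes: 147^2 = 21609
Total ground atoms: 21609 + 3176523 + 21609 = 3219741.

3219741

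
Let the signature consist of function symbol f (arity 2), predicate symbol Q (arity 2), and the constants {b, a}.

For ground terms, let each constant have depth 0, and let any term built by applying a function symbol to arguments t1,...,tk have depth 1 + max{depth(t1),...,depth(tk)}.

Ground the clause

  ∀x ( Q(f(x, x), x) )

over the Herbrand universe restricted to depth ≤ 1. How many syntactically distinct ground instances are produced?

Ground terms of depth ≤ 1:
  Let N_k count ground terms of depth at most k. Each non-constant term of depth ≤ k is some function symbol applied to depth-≤(k−1) arguments, giving N_k = 2 + N_{k-1}^2.
  N_0 = 2
  N_1 = 2 + 2^2 = 6
So there are 6 ground terms available for substitution.
The body mentions the single quantified variable x; since ground terms form a free algebra, no two substitutions collapse to the same formula.
Number of ground instances = 6.

6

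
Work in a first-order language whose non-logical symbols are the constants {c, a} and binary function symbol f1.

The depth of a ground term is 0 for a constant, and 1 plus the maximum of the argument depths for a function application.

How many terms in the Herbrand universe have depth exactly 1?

4

Let N_k count ground terms of depth at most k. Each non-constant term of depth ≤ k is some function symbol applied to depth-≤(k−1) arguments, giving N_k = 2 + N_{k-1}^2.
N_0 = 2
N_1 = 2 + 2^2 = 6
Terms of depth exactly 1: N_1 − N_0 = 6 − 2 = 4.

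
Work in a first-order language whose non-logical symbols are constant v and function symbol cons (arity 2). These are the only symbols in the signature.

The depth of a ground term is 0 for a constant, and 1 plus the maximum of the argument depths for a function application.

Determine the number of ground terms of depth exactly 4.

Let N_k count ground terms of depth at most k. Each non-constant term of depth ≤ k is some function symbol applied to depth-≤(k−1) arguments, giving N_k = 1 + N_{k-1}^2.
N_0 = 1
N_1 = 1 + 1^2 = 2
N_2 = 1 + 2^2 = 5
N_3 = 1 + 5^2 = 26
N_4 = 1 + 26^2 = 677
Terms of depth exactly 4: N_4 − N_3 = 677 − 26 = 651.

651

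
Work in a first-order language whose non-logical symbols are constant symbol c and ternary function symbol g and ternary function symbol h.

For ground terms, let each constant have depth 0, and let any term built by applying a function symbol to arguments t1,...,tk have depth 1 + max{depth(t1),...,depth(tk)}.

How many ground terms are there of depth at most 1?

Count level by level. With function symbols g/3, h/3, the terms of depth ≤ k are the 1 constant together with each function applied to depth-≤(k−1) tuples, so N_k = 1 + N_{k-1}^3 + N_{k-1}^3.
N_0 = 1
N_1 = 1 + 1^3 + 1^3 = 3
Explicitly: c, g(c, c, c), h(c, c, c).

3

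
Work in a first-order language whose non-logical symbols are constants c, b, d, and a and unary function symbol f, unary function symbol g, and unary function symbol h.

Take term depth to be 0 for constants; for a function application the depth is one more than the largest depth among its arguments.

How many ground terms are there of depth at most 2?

52

Write N_k for the number of ground terms of depth ≤ k. A term of depth ≤ k is either a constant or a function symbol applied to arguments of depth ≤ k−1, so N_k = 4 + N_{k-1} + N_{k-1} + N_{k-1}.
N_0 = 4
N_1 = 4 + 4 + 4 + 4 = 16
N_2 = 4 + 16 + 16 + 16 = 52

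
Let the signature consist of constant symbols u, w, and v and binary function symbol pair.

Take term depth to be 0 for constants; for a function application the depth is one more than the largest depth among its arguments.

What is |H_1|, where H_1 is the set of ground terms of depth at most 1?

12

Write N_k for the number of ground terms of depth ≤ k. A term of depth ≤ k is either a constant or a function symbol applied to arguments of depth ≤ k−1, so N_k = 3 + N_{k-1}^2.
N_0 = 3
N_1 = 3 + 3^2 = 12
Explicitly: u, w, v, pair(u, u), pair(u, w), pair(u, v), pair(w, u), pair(w, w), pair(w, v), pair(v, u), pair(v, w), pair(v, v).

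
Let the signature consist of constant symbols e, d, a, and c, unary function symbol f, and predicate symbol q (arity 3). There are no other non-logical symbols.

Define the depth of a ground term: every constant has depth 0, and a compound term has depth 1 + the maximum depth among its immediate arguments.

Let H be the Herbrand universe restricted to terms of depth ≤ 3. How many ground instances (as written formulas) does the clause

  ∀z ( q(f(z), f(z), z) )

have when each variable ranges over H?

16

Ground terms of depth ≤ 3:
  Let N_k count ground terms of depth at most k. Each non-constant term of depth ≤ k is some function symbol applied to depth-≤(k−1) arguments, giving N_k = 4 + N_{k-1}.
  N_0 = 4
  N_1 = 4 + 4 = 8
  N_2 = 4 + 8 = 12
  N_3 = 4 + 12 = 16
So there are 16 ground terms available for substitution.
The variable z ranges independently over the available ground terms, and distinct assignments produce distinct instances.
Number of ground instances = 16.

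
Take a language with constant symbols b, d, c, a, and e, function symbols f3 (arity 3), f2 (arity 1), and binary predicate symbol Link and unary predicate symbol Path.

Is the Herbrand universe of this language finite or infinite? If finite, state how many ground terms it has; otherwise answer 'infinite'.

The signature has at least one function symbol (f3, arity 3) and at least one constant (b).
Iterating f3 gives infinitely many distinct ground terms: b, f3(b, b, b), f3(f3(b, b, b), f3(b, b, b), f3(b, b, b)), ...
So the Herbrand universe is infinite.

infinite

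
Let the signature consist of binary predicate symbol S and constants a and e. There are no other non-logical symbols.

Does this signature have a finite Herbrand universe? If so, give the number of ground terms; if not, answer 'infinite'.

There are no function symbols, so every ground term is one of the 2 constants.
The Herbrand universe is {a, e}, which is finite with 2 elements.

2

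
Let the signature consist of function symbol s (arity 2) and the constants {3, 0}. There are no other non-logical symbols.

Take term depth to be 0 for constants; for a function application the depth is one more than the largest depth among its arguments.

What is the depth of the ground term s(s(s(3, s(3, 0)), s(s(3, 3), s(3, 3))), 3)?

depth(s(3, 0)) = 1 + max(0, 0) = 1
depth(s(3, s(3, 0))) = 1 + max(0, 1) = 2
depth(s(3, 3)) = 1 + max(0, 0) = 1
depth(s(s(3, 3), s(3, 3))) = 1 + max(1, 1) = 2
depth(s(s(3, s(3, 0)), s(s(3, 3), s(3, 3)))) = 1 + max(2, 2) = 3
depth(s(s(s(3, s(3, 0)), s(s(3, 3), s(3, 3))), 3)) = 1 + max(3, 0) = 4

4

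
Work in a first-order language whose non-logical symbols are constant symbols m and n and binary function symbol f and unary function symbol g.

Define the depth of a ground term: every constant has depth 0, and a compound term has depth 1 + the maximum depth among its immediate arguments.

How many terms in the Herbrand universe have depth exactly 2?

If N_k denotes the number of depth-≤k ground terms, the 2 constants give N_0 = 2, and each function symbol of arity r contributes N_{k-1}^r new terms at level k: N_k = 2 + N_{k-1}^2 + N_{k-1}.
N_0 = 2
N_1 = 2 + 2^2 + 2 = 8
N_2 = 2 + 8^2 + 8 = 74
Terms of depth exactly 2: N_2 − N_1 = 74 − 8 = 66.

66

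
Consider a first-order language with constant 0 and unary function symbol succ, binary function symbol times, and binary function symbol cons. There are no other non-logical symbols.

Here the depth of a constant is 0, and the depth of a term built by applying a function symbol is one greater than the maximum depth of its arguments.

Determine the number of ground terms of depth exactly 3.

2739

If N_k denotes the number of depth-≤k ground terms, the 1 constant gives N_0 = 1, and each function symbol of arity r contributes N_{k-1}^r new terms at level k: N_k = 1 + N_{k-1} + N_{k-1}^2 + N_{k-1}^2.
N_0 = 1
N_1 = 1 + 1 + 1^2 + 1^2 = 4
N_2 = 1 + 4 + 4^2 + 4^2 = 37
N_3 = 1 + 37 + 37^2 + 37^2 = 2776
Terms of depth exactly 3: N_3 − N_2 = 2776 − 37 = 2739.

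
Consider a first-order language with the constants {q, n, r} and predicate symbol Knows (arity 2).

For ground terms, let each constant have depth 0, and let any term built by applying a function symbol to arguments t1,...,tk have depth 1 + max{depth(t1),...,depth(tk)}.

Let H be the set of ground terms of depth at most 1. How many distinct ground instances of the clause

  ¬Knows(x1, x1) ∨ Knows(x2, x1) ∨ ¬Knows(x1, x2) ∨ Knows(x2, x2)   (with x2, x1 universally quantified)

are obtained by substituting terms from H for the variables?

9

Ground terms of depth ≤ 1:
  With no function symbols every ground term is a constant, so there are exactly 3 ground terms at every depth bound.
  N_0 = 3
  N_1 = 3
So there are 3 ground terms available for substitution.
The clause has 2 distinct variables (x2, x1), each appearing in the body. In the free term algebra distinct substitutions yield syntactically distinct ground instances.
Number of ground instances = 3^2 = 9.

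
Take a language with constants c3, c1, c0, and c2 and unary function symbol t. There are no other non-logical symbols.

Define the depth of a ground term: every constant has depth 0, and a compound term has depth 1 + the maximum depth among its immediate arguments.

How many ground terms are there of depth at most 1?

Count level by level. With function symbols t/1, the terms of depth ≤ k are the 4 constants together with each function applied to depth-≤(k−1) tuples, so N_k = 4 + N_{k-1}.
N_0 = 4
N_1 = 4 + 4 = 8

8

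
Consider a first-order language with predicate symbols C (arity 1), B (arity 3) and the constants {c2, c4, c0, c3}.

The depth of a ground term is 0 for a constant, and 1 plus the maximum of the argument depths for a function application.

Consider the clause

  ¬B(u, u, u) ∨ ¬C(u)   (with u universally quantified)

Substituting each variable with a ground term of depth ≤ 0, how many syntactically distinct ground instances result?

4

Ground terms of depth ≤ 0:
  With no function symbols every ground term is a constant, so there are exactly 4 ground terms at every depth bound.
  N_0 = 4
So there are 4 ground terms available for substitution.
There is 1 variable to instantiate (u),  occurring in at least one literal, so different choices give different ground instances.
Number of ground instances = 4.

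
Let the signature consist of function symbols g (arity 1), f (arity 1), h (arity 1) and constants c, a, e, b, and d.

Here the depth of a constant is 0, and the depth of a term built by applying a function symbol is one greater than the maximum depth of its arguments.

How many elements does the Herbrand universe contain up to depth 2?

65

Write N_k for the number of ground terms of depth ≤ k. A term of depth ≤ k is either a constant or a function symbol applied to arguments of depth ≤ k−1, so N_k = 5 + N_{k-1} + N_{k-1} + N_{k-1}.
N_0 = 5
N_1 = 5 + 5 + 5 + 5 = 20
N_2 = 5 + 20 + 20 + 20 = 65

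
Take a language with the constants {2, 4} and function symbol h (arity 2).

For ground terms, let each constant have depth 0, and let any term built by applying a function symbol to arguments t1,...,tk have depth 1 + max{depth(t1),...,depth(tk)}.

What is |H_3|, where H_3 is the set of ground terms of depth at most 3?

1446

Write N_k for the number of ground terms of depth ≤ k. A term of depth ≤ k is either a constant or a function symbol applied to arguments of depth ≤ k−1, so N_k = 2 + N_{k-1}^2.
N_0 = 2
N_1 = 2 + 2^2 = 6
N_2 = 2 + 6^2 = 38
N_3 = 2 + 38^2 = 1446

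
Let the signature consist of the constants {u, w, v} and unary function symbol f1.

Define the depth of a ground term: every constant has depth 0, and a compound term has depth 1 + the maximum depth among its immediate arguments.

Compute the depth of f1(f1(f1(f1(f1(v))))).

depth(f1(v)) = 1 + depth(v) = 1 + 0 = 1
depth(f1(f1(v))) = 1 + depth(f1(v)) = 1 + 1 = 2
depth(f1(f1(f1(v)))) = 1 + depth(f1(f1(v))) = 1 + 2 = 3
depth(f1(f1(f1(f1(v))))) = 1 + depth(f1(f1(f1(v)))) = 1 + 3 = 4
depth(f1(f1(f1(f1(f1(v)))))) = 1 + depth(f1(f1(f1(f1(v))))) = 1 + 4 = 5

5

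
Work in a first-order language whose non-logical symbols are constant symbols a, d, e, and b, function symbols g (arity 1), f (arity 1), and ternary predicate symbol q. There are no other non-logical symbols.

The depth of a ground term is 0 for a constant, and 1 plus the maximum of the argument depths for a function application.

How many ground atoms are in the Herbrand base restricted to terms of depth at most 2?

First count ground terms of depth ≤ 2.
If N_k denotes the number of depth-≤k ground terms, the 4 constants give N_0 = 4, and each function symbol of arity r contributes N_{k-1}^r new terms at level k: N_k = 4 + N_{k-1} + N_{k-1}.
N_0 = 4
N_1 = 4 + 4 + 4 = 12
N_2 = 4 + 12 + 12 = 28
So |H| = 28.
A ground atom is a predicate applied to a tuple of terms from H, so the count is the sum over predicates of |H|^arity:
  q: 28^3 = 21952
Total ground atoms: 21952.

21952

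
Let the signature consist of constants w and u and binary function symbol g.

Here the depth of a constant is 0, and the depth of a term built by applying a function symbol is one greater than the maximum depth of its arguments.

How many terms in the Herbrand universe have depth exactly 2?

Let N_k = |{terms of depth ≤ k}|. Then N_0 = 2 and N_k = 2 + N_{k-1}^2 for k ≥ 1 (one summand per function symbol, arity giving the exponent).
N_0 = 2
N_1 = 2 + 2^2 = 6
N_2 = 2 + 6^2 = 38
Terms of depth exactly 2: N_2 − N_1 = 38 − 6 = 32.

32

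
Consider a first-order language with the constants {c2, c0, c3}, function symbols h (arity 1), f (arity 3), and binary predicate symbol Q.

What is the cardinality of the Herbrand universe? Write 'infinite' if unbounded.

infinite

The signature has at least one function symbol (h, arity 1) and at least one constant (c2).
Iterating h gives infinitely many distinct ground terms: c2, h(c2), h(h(c2)), ...
So the Herbrand universe is infinite.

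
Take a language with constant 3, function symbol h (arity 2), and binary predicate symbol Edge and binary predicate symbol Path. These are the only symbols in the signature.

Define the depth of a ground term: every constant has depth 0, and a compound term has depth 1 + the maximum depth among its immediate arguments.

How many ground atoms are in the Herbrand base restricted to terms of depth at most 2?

50

First count ground terms of depth ≤ 2.
If N_k denotes the number of depth-≤k ground terms, the 1 constant gives N_0 = 1, and each function symbol of arity r contributes N_{k-1}^r new terms at level k: N_k = 1 + N_{k-1}^2.
N_0 = 1
N_1 = 1 + 1^2 = 2
N_2 = 1 + 2^2 = 5
So |H| = 5.
Ground atoms are formed by filling each argument slot of a predicate with a term from H, so an r-ary predicate gives |H|^r atoms:
  Edge: 5^2 = 25;  Path: 5^2 = 25
Total ground atoms: 25 + 25 = 50.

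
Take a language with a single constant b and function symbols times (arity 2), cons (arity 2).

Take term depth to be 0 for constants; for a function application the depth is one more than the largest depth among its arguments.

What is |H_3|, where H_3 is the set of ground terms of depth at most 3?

Count level by level. With function symbols times/2, cons/2, the terms of depth ≤ k are the 1 constant together with each function applied to depth-≤(k−1) tuples, so N_k = 1 + N_{k-1}^2 + N_{k-1}^2.
N_0 = 1
N_1 = 1 + 1^2 + 1^2 = 3
N_2 = 1 + 3^2 + 3^2 = 19
N_3 = 1 + 19^2 + 19^2 = 723

723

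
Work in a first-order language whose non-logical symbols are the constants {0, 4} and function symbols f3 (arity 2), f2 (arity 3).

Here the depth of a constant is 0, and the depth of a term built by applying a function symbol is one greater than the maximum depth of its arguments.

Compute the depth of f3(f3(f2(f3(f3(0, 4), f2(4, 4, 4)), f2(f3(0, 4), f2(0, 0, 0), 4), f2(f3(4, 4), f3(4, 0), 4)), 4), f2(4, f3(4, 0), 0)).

depth(f3(0, 4)) = 1 + max(0, 0) = 1
depth(f2(4, 4, 4)) = 1 + max(0, 0, 0) = 1
depth(f3(f3(0, 4), f2(4, 4, 4))) = 1 + max(1, 1) = 2
depth(f2(0, 0, 0)) = 1 + max(0, 0, 0) = 1
depth(f2(f3(0, 4), f2(0, 0, 0), 4)) = 1 + max(1, 1, 0) = 2
depth(f3(4, 4)) = 1 + max(0, 0) = 1
depth(f3(4, 0)) = 1 + max(0, 0) = 1
depth(f2(f3(4, 4), f3(4, 0), 4)) = 1 + max(1, 1, 0) = 2
depth(f2(f3(f3(0, 4), f2(4, 4, 4)), f2(f3(0, 4), f2(0, 0, 0), 4), f2(f3(4, 4), f3(4, 0), 4))) = 1 + max(2, 2, 2) = 3
depth(f3(f2(f3(f3(0, 4), f2(4, 4, 4)), f2(f3(0, 4), f2(0, 0, 0), 4), f2(f3(4, 4), f3(4, 0), 4)), 4)) = 1 + max(3, 0) = 4
depth(f2(4, f3(4, 0), 0)) = 1 + max(0, 1, 0) = 2
depth(f3(f3(f2(f3(f3(0, 4), f2(4, 4, 4)), f2(f3(0, 4), f2(0, 0, 0), 4), f2(f3(4, 4), f3(4, 0), 4)), 4), f2(4, f3(4, 0), 0))) = 1 + max(4, 2) = 5

5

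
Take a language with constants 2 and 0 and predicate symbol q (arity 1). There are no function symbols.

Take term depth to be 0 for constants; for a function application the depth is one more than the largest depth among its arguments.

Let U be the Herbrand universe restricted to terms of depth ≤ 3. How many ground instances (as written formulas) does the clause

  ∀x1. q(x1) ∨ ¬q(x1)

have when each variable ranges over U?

2

Ground terms of depth ≤ 3:
  With no function symbols every ground term is a constant, so there are exactly 2 ground terms at every depth bound.
  N_0 = 2
  N_1 = 2
  N_2 = 2
  N_3 = 2
So there are 2 ground terms available for substitution.
The clause has 1 distinct variable (x1), which appears in the body. In the free term algebra distinct substitutions yield syntactically distinct ground instances.
Number of ground instances = 2.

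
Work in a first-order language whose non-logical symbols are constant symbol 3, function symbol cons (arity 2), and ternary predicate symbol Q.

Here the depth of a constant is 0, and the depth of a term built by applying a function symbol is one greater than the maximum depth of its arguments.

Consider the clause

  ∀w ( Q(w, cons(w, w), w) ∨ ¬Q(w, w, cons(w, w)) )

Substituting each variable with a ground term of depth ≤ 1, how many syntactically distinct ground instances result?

Ground terms of depth ≤ 1:
  Write N_k for the number of ground terms of depth ≤ k. A term of depth ≤ k is either a constant or a function symbol applied to arguments of depth ≤ k−1, so N_k = 1 + N_{k-1}^2.
  N_0 = 1
  N_1 = 1 + 1^2 = 2
So there are 2 ground terms available for substitution.
The body mentions the single quantified variable w; since ground terms form a free algebra, no two substitutions collapse to the same formula.
Number of ground instances = 2.

2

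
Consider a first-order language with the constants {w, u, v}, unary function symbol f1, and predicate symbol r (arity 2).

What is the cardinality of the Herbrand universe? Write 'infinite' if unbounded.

infinite

The signature has at least one function symbol (f1, arity 1) and at least one constant (w).
Iterating f1 gives infinitely many distinct ground terms: w, f1(w), f1(f1(w)), ...
So the Herbrand universe is infinite.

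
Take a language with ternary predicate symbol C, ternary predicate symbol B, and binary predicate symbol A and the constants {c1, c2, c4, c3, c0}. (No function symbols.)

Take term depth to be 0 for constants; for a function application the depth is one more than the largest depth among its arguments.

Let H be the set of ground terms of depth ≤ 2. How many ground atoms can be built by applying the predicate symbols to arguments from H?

First count ground terms of depth ≤ 2.
With no function symbols every ground term is a constant, so there are exactly 5 ground terms at every depth bound.
N_0 = 5
N_1 = 5
N_2 = 5
Explicitly: c1, c2, c4, c3, c0.
So |H| = 5.
For each predicate symbol, the number of ground atoms is |H| raised to its arity; summing:
  C: 5^3 = 125;  B: 5^3 = 125;  A: 5^2 = 25
Total ground atoms: 125 + 125 + 25 = 275.

275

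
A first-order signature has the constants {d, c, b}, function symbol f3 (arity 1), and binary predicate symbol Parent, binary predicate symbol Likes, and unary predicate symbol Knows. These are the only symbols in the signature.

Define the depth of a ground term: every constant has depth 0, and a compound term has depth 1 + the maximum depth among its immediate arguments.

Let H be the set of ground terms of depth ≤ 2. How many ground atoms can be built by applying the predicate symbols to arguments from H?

171

First count ground terms of depth ≤ 2.
Let N_k = |{terms of depth ≤ k}|. Then N_0 = 3 and N_k = 3 + N_{k-1} for k ≥ 1 (one summand per function symbol, arity giving the exponent).
N_0 = 3
N_1 = 3 + 3 = 6
N_2 = 3 + 6 = 9
So |H| = 9.
Ground atoms are formed by filling each argument slot of a predicate with a term from H, so an r-ary predicate gives |H|^r atoms:
  Parent: 9^2 = 81;  Likes: 9^2 = 81;  Knows: 9
Total ground atoms: 81 + 81 + 9 = 171.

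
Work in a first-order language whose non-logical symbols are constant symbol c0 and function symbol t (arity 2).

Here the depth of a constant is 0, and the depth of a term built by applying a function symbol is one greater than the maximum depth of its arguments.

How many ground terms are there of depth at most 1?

2

Write N_k for the number of ground terms of depth ≤ k. A term of depth ≤ k is either a constant or a function symbol applied to arguments of depth ≤ k−1, so N_k = 1 + N_{k-1}^2.
N_0 = 1
N_1 = 1 + 1^2 = 2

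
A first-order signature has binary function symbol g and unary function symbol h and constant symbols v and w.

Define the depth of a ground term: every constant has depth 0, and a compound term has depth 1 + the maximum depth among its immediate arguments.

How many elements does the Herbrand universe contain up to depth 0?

Count level by level. With function symbols g/2, h/1, the terms of depth ≤ k are the 2 constants together with each function applied to depth-≤(k−1) tuples, so N_k = 2 + N_{k-1}^2 + N_{k-1}.
N_0 = 2

2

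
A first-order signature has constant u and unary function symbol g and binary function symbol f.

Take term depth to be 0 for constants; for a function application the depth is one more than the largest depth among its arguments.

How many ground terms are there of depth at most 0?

1

Let N_k count ground terms of depth at most k. Each non-constant term of depth ≤ k is some function symbol applied to depth-≤(k−1) arguments, giving N_k = 1 + N_{k-1} + N_{k-1}^2.
N_0 = 1
Explicitly: u.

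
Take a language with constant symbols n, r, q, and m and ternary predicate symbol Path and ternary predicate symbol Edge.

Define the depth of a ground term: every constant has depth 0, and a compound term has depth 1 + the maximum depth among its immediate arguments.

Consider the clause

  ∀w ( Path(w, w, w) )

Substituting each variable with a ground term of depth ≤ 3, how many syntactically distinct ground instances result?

4

Ground terms of depth ≤ 3:
  With no function symbols every ground term is a constant, so there are exactly 4 ground terms at every depth bound.
  N_0 = 4
  N_1 = 4
  N_2 = 4
  N_3 = 4
  Explicitly: n, r, q, m.
So there are 4 ground terms available for substitution.
The variable w ranges independently over the available ground terms, and distinct assignments produce distinct instances.
Number of ground instances = 4.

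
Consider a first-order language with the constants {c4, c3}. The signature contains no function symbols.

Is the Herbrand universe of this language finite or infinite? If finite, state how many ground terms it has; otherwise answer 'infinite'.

There are no function symbols, so every ground term is one of the 2 constants.
The Herbrand universe is {c4, c3}, which is finite with 2 elements.

2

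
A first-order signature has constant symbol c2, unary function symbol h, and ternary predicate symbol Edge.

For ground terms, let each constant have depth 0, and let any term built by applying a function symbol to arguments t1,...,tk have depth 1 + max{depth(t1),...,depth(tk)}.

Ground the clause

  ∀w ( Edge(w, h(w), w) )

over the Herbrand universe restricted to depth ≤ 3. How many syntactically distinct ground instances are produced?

Ground terms of depth ≤ 3:
  Let N_k = |{terms of depth ≤ k}|. Then N_0 = 1 and N_k = 1 + N_{k-1} for k ≥ 1 (one summand per function symbol, arity giving the exponent).
  N_0 = 1
  N_1 = 1 + 1 = 2
  N_2 = 1 + 2 = 3
  N_3 = 1 + 3 = 4
So there are 4 ground terms available for substitution.
The variable w ranges independently over the available ground terms, and distinct assignments produce distinct instances.
Number of ground instances = 4.

4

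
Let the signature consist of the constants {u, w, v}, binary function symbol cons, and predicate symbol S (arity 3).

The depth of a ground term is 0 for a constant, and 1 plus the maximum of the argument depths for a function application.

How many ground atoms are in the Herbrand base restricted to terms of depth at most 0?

27

First count ground terms of depth ≤ 0.
Let N_k = |{terms of depth ≤ k}|. Then N_0 = 3 and N_k = 3 + N_{k-1}^2 for k ≥ 1 (one summand per function symbol, arity giving the exponent).
N_0 = 3
Explicitly: u, w, v.
So |H| = 3.
Ground atoms are formed by filling each argument slot of a predicate with a term from H, so an r-ary predicate gives |H|^r atoms:
  S: 3^3 = 27
Total ground atoms: 27.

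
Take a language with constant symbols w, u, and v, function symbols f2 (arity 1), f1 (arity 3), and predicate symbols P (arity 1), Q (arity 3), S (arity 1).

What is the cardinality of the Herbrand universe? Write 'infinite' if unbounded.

The signature has at least one function symbol (f2, arity 1) and at least one constant (w).
Iterating f2 gives infinitely many distinct ground terms: w, f2(w), f2(f2(w)), ...
So the Herbrand universe is infinite.

infinite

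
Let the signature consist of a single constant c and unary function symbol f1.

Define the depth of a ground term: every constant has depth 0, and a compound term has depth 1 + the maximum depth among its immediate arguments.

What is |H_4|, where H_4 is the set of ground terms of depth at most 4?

5

If N_k denotes the number of depth-≤k ground terms, the 1 constant gives N_0 = 1, and each function symbol of arity r contributes N_{k-1}^r new terms at level k: N_k = 1 + N_{k-1}.
N_0 = 1
N_1 = 1 + 1 = 2
N_2 = 1 + 2 = 3
N_3 = 1 + 3 = 4
N_4 = 1 + 4 = 5
Explicitly: c, f1(c), f1(f1(c)), f1(f1(f1(c))), f1(f1(f1(f1(c)))).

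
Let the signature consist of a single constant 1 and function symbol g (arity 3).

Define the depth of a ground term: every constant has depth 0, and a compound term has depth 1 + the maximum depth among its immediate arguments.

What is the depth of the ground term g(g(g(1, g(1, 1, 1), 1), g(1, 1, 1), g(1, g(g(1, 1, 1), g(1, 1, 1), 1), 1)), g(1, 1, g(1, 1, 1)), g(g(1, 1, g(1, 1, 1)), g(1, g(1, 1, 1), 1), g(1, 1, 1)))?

depth(g(1, 1, 1)) = 1 + max(0, 0, 0) = 1
depth(g(1, g(1, 1, 1), 1)) = 1 + max(0, 1, 0) = 2
depth(g(g(1, 1, 1), g(1, 1, 1), 1)) = 1 + max(1, 1, 0) = 2
depth(g(1, g(g(1, 1, 1), g(1, 1, 1), 1), 1)) = 1 + max(0, 2, 0) = 3
depth(g(g(1, g(1, 1, 1), 1), g(1, 1, 1), g(1, g(g(1, 1, 1), g(1, 1, 1), 1), 1))) = 1 + max(2, 1, 3) = 4
depth(g(1, 1, g(1, 1, 1))) = 1 + max(0, 0, 1) = 2
depth(g(g(1, 1, g(1, 1, 1)), g(1, g(1, 1, 1), 1), g(1, 1, 1))) = 1 + max(2, 2, 1) = 3
depth(g(g(g(1, g(1, 1, 1), 1), g(1, 1, 1), g(1, g(g(1, 1, 1), g(1, 1, 1), 1), 1)), g(1, 1, g(1, 1, 1)), g(g(1, 1, g(1, 1, 1)), g(1, g(1, 1, 1), 1), g(1, 1, 1)))) = 1 + max(4, 2, 3) = 5

5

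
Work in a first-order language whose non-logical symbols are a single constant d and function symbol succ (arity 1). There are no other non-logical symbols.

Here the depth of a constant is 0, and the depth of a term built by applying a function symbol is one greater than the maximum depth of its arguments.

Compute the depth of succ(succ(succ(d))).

depth(succ(d)) = 1 + depth(d) = 1 + 0 = 1
depth(succ(succ(d))) = 1 + depth(succ(d)) = 1 + 1 = 2
depth(succ(succ(succ(d)))) = 1 + depth(succ(succ(d))) = 1 + 2 = 3

3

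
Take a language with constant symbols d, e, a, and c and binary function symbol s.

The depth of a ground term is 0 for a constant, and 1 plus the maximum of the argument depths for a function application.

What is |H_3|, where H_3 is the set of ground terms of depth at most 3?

Count level by level. With function symbols s/2, the terms of depth ≤ k are the 4 constants together with each function applied to depth-≤(k−1) tuples, so N_k = 4 + N_{k-1}^2.
N_0 = 4
N_1 = 4 + 4^2 = 20
N_2 = 4 + 20^2 = 404
N_3 = 4 + 404^2 = 163220

163220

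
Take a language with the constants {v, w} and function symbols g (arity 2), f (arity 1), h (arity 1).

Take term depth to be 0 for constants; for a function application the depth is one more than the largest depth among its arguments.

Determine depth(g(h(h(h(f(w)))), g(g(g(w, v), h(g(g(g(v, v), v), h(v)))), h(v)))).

depth(f(w)) = 1 + depth(w) = 1 + 0 = 1
depth(h(f(w))) = 1 + depth(f(w)) = 1 + 1 = 2
depth(h(h(f(w)))) = 1 + depth(h(f(w))) = 1 + 2 = 3
depth(h(h(h(f(w))))) = 1 + depth(h(h(f(w)))) = 1 + 3 = 4
depth(g(w, v)) = 1 + max(0, 0) = 1
depth(g(v, v)) = 1 + max(0, 0) = 1
depth(g(g(v, v), v)) = 1 + max(1, 0) = 2
depth(h(v)) = 1 + depth(v) = 1 + 0 = 1
depth(g(g(g(v, v), v), h(v))) = 1 + max(2, 1) = 3
depth(h(g(g(g(v, v), v), h(v)))) = 1 + depth(g(g(g(v, v), v), h(v))) = 1 + 3 = 4
depth(g(g(w, v), h(g(g(g(v, v), v), h(v))))) = 1 + max(1, 4) = 5
depth(g(g(g(w, v), h(g(g(g(v, v), v), h(v)))), h(v))) = 1 + max(5, 1) = 6
depth(g(h(h(h(f(w)))), g(g(g(w, v), h(g(g(g(v, v), v), h(v)))), h(v)))) = 1 + max(4, 6) = 7

7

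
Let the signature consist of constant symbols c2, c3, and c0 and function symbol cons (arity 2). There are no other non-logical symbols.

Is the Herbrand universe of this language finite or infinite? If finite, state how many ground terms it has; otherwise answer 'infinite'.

infinite

The signature has at least one function symbol (cons, arity 2) and at least one constant (c2).
Iterating cons gives infinitely many distinct ground terms: c2, cons(c2, c2), cons(cons(c2, c2), cons(c2, c2)), ...
So the Herbrand universe is infinite.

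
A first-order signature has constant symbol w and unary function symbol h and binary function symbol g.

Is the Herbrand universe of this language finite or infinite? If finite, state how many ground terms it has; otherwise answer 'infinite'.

infinite

The signature has at least one function symbol (h, arity 1) and at least one constant (w).
Iterating h gives infinitely many distinct ground terms: w, h(w), h(h(w)), ...
So the Herbrand universe is infinite.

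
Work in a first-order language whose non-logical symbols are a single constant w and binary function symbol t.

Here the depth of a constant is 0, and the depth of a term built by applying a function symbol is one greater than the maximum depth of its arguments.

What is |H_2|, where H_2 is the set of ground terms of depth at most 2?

5

Let N_k = |{terms of depth ≤ k}|. Then N_0 = 1 and N_k = 1 + N_{k-1}^2 for k ≥ 1 (one summand per function symbol, arity giving the exponent).
N_0 = 1
N_1 = 1 + 1^2 = 2
N_2 = 1 + 2^2 = 5
Explicitly: w, t(w, w), t(w, t(w, w)), t(t(w, w), w), t(t(w, w), t(w, w)).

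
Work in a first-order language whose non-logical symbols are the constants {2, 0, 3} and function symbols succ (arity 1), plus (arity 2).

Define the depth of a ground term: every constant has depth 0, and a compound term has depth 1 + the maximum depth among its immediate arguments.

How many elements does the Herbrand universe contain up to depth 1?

Let N_k = |{terms of depth ≤ k}|. Then N_0 = 3 and N_k = 3 + N_{k-1} + N_{k-1}^2 for k ≥ 1 (one summand per function symbol, arity giving the exponent).
N_0 = 3
N_1 = 3 + 3 + 3^2 = 15

15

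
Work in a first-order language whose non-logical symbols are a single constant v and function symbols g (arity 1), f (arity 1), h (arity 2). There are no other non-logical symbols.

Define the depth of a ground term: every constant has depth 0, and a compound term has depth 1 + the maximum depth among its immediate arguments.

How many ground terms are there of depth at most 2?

25

Write N_k for the number of ground terms of depth ≤ k. A term of depth ≤ k is either a constant or a function symbol applied to arguments of depth ≤ k−1, so N_k = 1 + N_{k-1} + N_{k-1} + N_{k-1}^2.
N_0 = 1
N_1 = 1 + 1 + 1 + 1^2 = 4
N_2 = 1 + 4 + 4 + 4^2 = 25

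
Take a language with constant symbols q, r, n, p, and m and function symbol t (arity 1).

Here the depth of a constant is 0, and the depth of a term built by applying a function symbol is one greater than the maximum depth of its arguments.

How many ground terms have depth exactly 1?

Let N_k count ground terms of depth at most k. Each non-constant term of depth ≤ k is some function symbol applied to depth-≤(k−1) arguments, giving N_k = 5 + N_{k-1}.
N_0 = 5
N_1 = 5 + 5 = 10
Terms of depth exactly 1: N_1 − N_0 = 10 − 5 = 5.

5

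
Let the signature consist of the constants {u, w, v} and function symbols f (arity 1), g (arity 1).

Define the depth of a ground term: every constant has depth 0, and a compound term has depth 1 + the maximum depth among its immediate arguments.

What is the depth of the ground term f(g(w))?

depth(g(w)) = 1 + depth(w) = 1 + 0 = 1
depth(f(g(w))) = 1 + depth(g(w)) = 1 + 1 = 2

2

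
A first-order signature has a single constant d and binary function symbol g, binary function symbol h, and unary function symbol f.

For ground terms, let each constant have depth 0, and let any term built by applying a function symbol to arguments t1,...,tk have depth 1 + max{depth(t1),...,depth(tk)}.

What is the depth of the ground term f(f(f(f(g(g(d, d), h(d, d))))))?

depth(g(d, d)) = 1 + max(0, 0) = 1
depth(h(d, d)) = 1 + max(0, 0) = 1
depth(g(g(d, d), h(d, d))) = 1 + max(1, 1) = 2
depth(f(g(g(d, d), h(d, d)))) = 1 + depth(g(g(d, d), h(d, d))) = 1 + 2 = 3
depth(f(f(g(g(d, d), h(d, d))))) = 1 + depth(f(g(g(d, d), h(d, d)))) = 1 + 3 = 4
depth(f(f(f(g(g(d, d), h(d, d)))))) = 1 + depth(f(f(g(g(d, d), h(d, d))))) = 1 + 4 = 5
depth(f(f(f(f(g(g(d, d), h(d, d))))))) = 1 + depth(f(f(f(g(g(d, d), h(d, d)))))) = 1 + 5 = 6

6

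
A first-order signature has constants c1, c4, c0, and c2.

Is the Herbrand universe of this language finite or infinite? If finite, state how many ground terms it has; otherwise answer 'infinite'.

4

There are no function symbols, so every ground term is one of the 4 constants.
The Herbrand universe is {c1, c4, c0, c2}, which is finite with 4 elements.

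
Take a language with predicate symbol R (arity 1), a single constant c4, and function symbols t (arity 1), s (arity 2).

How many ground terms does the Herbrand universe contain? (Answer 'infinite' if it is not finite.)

infinite

The signature has at least one function symbol (t, arity 1) and at least one constant (c4).
Iterating t gives infinitely many distinct ground terms: c4, t(c4), t(t(c4)), ...
So the Herbrand universe is infinite.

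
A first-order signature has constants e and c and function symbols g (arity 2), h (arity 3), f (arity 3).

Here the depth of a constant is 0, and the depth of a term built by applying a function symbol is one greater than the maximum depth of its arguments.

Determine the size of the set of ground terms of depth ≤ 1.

Count level by level. With function symbols g/2, h/3, f/3, the terms of depth ≤ k are the 2 constants together with each function applied to depth-≤(k−1) tuples, so N_k = 2 + N_{k-1}^2 + N_{k-1}^3 + N_{k-1}^3.
N_0 = 2
N_1 = 2 + 2^2 + 2^3 + 2^3 = 22

22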